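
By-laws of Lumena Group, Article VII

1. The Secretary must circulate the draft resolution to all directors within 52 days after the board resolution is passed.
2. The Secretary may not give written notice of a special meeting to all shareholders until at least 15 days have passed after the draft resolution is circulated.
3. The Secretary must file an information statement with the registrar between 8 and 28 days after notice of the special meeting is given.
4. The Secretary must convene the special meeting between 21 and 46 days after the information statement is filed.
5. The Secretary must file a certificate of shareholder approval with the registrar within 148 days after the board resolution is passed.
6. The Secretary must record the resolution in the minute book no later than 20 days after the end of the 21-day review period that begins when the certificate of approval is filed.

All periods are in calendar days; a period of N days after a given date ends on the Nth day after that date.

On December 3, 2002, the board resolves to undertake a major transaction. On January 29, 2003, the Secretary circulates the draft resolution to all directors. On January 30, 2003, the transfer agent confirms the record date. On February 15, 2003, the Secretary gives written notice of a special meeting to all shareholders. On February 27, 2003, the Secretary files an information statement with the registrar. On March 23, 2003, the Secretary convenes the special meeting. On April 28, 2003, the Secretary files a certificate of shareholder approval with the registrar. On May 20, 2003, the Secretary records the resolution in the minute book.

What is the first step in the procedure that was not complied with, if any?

Step 1 — counting 52 days from December 3, 2002 (when the board resolution is passed) gives a deadline of January 24, 2003; January 29, 2003 misses that deadline by 5 days.
No need to go further; step 1 was not satisfied.

Step 1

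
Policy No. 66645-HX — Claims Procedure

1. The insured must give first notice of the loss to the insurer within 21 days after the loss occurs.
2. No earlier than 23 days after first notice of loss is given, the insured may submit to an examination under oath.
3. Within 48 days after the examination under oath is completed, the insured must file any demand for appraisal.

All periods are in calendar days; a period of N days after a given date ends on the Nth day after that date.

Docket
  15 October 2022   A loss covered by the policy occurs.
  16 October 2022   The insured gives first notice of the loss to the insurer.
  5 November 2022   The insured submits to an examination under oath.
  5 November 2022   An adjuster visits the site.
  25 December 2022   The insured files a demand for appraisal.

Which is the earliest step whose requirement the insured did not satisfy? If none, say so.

Step 2

(1) due by 15 October 2022 + 21 days = 5 November 2022; 16 October 2022 is within that limit.
(2) permitted from 16 October 2022 + 23 days = 8 November 2022 onward; acted on 5 November 2022, 3 days prematurely.
The analysis stops there.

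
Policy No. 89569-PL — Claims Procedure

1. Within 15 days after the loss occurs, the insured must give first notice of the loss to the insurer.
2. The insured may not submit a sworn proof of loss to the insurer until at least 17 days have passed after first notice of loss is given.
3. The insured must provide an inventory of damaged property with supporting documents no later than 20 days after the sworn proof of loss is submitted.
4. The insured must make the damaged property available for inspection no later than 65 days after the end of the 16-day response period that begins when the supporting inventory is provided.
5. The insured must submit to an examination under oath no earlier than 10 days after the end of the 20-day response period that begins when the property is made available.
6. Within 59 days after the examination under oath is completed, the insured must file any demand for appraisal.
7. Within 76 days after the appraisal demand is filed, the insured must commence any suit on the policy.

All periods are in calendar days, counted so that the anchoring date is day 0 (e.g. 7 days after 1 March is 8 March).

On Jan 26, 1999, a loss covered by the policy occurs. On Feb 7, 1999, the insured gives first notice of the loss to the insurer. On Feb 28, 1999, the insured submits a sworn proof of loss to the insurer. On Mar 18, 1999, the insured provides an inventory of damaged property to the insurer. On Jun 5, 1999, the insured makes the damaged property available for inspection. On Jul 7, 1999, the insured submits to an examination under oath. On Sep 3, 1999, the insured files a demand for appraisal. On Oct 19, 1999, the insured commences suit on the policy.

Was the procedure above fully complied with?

Yes

(1) due by Jan 26, 1999 + 15 days = Feb 10, 1999; Feb 7, 1999 is within that limit.
(2) permitted from Feb 7, 1999 + 17 days = Feb 24, 1999 onward; Feb 28, 1999 is on or after that date.
(3) due by Feb 28, 1999 + 20 days = Mar 20, 1999; completed Mar 18, 1999, before the deadline.
(4) due by Apr 3, 1999 + 65 days = Jun 7, 1999; Jun 5, 1999 is within that limit.
(5) permitted from Jun 25, 1999 + 10 days = Jul 5, 1999 onward; done Jul 7, 1999 — permitted.
(6) due by Jul 7, 1999 + 59 days = Sep 4, 1999; completed Sep 3, 1999, before the deadline.
(7) due by Sep 3, 1999 + 76 days = Nov 18, 1999; completed Oct 19, 1999, before the deadline.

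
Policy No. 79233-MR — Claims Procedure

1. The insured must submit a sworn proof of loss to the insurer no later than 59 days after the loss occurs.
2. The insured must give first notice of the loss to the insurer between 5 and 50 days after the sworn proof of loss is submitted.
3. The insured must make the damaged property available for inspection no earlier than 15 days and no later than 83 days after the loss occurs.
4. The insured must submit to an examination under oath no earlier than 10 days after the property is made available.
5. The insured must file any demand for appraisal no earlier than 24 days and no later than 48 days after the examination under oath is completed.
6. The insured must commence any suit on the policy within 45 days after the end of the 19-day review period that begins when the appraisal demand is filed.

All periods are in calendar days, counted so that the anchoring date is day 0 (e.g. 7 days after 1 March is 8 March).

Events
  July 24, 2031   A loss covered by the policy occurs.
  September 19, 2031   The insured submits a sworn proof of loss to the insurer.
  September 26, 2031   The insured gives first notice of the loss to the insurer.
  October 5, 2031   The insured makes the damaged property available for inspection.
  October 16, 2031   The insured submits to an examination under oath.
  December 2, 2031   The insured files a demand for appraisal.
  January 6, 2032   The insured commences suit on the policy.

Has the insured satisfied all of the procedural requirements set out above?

Step 1: 59 days after July 24, 2031 (when the loss occurs) is September 21, 2031; September 19, 2031 is within that limit.
Step 2: the window is 5–50 days after September 19, 2031 (when the sworn proof of loss is submitted), so September 24, 2031 through November 8, 2031; done September 26, 2031, which is between those dates.
Step 3: the window is 15–83 days after July 24, 2031 (when the loss occurs), so August 8, 2031 through October 15, 2031; done October 5, 2031, which is between those dates.
Step 4: the earliest permitted date is 10 days after October 5, 2031 (when the property is made available), i.e. October 15, 2031; done October 16, 2031 — permitted.
Step 5: the window is 24–48 days after October 16, 2031 (when the examination under oath is completed), so November 9, 2031 through December 3, 2031; done December 2, 2031, which is between those dates.
Step 6: 45 days after December 21, 2031 (end of the 19-day review period, which began when the appraisal demand is filed on December 2, 2031) is February 4, 2032; January 6, 2032 is within that limit.

Yes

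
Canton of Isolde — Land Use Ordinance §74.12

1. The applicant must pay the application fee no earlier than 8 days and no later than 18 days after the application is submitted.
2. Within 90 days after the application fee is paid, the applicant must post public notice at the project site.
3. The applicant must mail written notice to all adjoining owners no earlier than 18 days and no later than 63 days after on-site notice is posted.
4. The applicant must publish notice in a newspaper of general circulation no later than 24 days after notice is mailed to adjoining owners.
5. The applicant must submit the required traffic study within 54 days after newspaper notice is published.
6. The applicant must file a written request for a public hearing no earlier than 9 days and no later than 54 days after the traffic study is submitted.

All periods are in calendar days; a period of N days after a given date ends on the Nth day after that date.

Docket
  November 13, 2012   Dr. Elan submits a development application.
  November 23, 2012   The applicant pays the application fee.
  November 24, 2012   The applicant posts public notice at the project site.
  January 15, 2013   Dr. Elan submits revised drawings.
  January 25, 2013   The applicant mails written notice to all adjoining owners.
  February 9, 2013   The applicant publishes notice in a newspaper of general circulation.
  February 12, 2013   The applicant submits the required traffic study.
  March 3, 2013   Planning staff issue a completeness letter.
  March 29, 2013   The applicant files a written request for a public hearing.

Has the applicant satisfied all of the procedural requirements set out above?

Yes

(1) the permitted window runs from November 13, 2012 + 8 = November 21, 2012 to November 13, 2012 + 18 = December 1, 2012; done November 23, 2012, which is between those dates.
(2) due by November 23, 2012 + 90 days = February 21, 2013; November 24, 2012 is within that limit.
(3) the permitted window runs from November 24, 2012 + 18 = December 12, 2012 to November 24, 2012 + 63 = January 26, 2013; done January 25, 2013 — within the window.
(4) due by January 25, 2013 + 24 days = February 18, 2013; February 9, 2013 is within that limit.
(5) due by February 9, 2013 + 54 days = April 4, 2013; February 12, 2013 is within that limit.
(6) the permitted window runs from February 12, 2013 + 9 = February 21, 2013 to February 12, 2013 + 54 = April 7, 2013; March 29, 2013 falls inside that range.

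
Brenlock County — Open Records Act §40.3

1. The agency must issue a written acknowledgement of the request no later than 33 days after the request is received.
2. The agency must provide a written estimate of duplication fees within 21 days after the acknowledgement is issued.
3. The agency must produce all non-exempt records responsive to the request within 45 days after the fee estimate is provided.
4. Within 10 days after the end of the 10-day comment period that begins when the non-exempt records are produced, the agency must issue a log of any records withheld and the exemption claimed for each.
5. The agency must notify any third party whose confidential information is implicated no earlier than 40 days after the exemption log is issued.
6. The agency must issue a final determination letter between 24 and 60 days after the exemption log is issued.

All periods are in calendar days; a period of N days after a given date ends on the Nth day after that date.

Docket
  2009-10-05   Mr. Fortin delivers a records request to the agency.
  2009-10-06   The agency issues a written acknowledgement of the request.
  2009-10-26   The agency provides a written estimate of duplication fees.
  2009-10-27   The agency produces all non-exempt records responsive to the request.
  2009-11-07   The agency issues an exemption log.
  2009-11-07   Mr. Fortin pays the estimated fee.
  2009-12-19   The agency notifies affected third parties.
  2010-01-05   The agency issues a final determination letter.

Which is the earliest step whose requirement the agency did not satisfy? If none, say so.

Step 1 — counting 33 days from 2009-10-05 (when the request is received) gives a deadline of 2009-11-07; completed 2009-10-06, before the deadline.
Step 2 — counting 21 days from 2009-10-06 (when the acknowledgement is issued) gives a deadline of 2009-10-27; done 2009-10-26 — timely.
Step 3 — counting 45 days from 2009-10-26 (when the fee estimate is provided) gives a deadline of 2009-12-10; 2009-10-27 is within that limit.
Step 4 — counting 10 days from 2009-11-06 (end of the 10-day comment period, which began when the non-exempt records are produced on 2009-10-27) gives a deadline of 2009-11-16; completed 2009-11-07, before the deadline.
Step 5 — must wait 40 days from 2009-11-07 (when the exemption log is issued), so not before 2009-12-17; 2009-12-19 is on or after that date.
Step 6 — 24 and 60 days from 2009-11-07 (when the exemption log is issued) are 2009-12-01 and 2010-01-06 respectively; 2010-01-05 falls inside that range.

None — every step was satisfied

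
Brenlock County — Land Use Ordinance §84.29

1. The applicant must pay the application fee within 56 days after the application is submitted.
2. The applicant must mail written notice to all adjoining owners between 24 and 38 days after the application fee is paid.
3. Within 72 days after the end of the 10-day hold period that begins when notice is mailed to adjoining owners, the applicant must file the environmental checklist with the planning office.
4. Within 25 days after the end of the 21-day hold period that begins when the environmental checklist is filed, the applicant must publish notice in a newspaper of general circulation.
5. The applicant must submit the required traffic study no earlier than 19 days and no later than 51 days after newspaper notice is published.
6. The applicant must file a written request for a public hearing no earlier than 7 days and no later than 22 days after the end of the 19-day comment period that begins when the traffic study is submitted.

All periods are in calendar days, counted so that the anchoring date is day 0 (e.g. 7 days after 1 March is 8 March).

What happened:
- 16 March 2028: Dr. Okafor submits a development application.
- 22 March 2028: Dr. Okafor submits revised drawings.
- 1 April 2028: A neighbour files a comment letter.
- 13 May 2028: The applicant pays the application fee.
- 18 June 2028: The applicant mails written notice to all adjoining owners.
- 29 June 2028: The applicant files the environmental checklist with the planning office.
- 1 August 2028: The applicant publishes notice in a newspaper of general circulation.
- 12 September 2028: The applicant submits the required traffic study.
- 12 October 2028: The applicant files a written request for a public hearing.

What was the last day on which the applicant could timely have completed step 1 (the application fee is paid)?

Step 1 runs from 16 March 2028, when the application is submitted. 56 days after 16 March 2028 is 11 May 2028.

11 May 2028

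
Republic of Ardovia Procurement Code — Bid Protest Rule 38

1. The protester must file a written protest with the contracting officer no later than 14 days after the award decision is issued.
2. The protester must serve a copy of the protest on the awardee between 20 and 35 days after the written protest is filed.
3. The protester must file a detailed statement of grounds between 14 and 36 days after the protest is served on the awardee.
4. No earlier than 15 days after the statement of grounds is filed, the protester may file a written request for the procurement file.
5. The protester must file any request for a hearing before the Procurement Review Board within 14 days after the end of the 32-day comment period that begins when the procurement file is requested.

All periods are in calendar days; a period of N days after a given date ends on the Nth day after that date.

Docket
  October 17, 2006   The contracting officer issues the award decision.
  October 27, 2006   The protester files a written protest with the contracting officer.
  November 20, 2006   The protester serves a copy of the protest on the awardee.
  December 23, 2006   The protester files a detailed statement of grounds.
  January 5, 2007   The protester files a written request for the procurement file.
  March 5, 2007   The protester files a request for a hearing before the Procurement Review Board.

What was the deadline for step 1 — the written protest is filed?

Step 1 runs from October 17, 2006, when the award decision is issued. 14 days after October 17, 2006 is October 31, 2006.

October 31, 2006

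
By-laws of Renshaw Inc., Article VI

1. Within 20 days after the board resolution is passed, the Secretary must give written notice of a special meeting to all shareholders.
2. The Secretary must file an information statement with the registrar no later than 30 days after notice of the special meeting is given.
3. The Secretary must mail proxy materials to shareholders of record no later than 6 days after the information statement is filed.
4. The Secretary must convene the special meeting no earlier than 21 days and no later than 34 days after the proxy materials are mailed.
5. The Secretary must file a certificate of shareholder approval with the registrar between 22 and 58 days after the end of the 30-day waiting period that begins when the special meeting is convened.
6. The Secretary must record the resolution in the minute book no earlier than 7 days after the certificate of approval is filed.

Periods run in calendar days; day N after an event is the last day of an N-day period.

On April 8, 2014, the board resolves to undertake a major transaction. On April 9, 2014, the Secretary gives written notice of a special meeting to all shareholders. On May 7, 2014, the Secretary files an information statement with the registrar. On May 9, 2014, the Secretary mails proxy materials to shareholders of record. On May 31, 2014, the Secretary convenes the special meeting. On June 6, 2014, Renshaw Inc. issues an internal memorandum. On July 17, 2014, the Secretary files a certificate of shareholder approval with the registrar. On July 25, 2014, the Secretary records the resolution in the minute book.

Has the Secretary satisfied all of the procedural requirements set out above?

No

(1) due by April 8, 2014 + 20 days = April 28, 2014; April 9, 2014 is within that limit.
(2) due by April 9, 2014 + 30 days = May 9, 2014; May 7, 2014 is within that limit.
(3) due by May 7, 2014 + 6 days = May 13, 2014; done May 9, 2014 — timely.
(4) the permitted window runs from May 9, 2014 + 21 = May 30, 2014 to May 9, 2014 + 34 = June 12, 2014; done May 31, 2014 — within the window.
(5) the permitted window runs from June 30, 2014 + 22 = July 22, 2014 to June 30, 2014 + 58 = August 27, 2014; done July 17, 2014 — 5 days before the window opened.
The analysis stops there.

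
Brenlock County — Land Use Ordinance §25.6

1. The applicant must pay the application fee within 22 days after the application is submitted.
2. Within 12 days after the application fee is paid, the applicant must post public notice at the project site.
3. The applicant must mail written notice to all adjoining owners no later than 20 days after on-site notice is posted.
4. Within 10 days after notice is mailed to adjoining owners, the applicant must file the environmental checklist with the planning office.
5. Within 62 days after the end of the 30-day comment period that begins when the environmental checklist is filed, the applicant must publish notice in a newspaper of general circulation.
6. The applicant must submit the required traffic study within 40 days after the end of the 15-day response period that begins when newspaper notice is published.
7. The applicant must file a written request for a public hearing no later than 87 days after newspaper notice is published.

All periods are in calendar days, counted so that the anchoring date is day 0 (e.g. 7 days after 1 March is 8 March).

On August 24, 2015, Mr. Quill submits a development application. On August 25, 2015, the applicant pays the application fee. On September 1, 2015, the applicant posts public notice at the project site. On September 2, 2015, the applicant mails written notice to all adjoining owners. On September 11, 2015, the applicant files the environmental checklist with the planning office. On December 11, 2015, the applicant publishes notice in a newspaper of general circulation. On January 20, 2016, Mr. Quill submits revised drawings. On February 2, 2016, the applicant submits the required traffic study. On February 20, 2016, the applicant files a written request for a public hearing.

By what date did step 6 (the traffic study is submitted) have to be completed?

Newspaper notice is published on December 11, 2015; the 15-day response period therefore ends December 26, 2015, and step 6 runs from that date. 40 days after December 26, 2015 is February 4, 2016.

February 4, 2016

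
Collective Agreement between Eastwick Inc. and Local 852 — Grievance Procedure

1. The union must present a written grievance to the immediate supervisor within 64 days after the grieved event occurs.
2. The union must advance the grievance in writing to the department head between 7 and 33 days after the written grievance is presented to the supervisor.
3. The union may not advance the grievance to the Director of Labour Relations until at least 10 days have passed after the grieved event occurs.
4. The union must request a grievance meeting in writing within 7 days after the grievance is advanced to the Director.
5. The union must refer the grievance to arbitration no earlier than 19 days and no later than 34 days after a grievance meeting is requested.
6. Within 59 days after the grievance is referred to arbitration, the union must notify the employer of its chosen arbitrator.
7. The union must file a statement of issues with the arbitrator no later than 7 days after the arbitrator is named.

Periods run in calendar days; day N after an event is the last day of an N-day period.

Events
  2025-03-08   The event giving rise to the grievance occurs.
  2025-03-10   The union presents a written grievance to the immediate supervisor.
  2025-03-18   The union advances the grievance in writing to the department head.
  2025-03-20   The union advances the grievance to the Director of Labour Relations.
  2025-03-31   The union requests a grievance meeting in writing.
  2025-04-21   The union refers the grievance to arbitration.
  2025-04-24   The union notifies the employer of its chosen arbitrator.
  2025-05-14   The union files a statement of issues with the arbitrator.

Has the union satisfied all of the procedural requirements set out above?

No

Step 1 — counting 64 days from 2025-03-08 (when the grieved event occurs) gives a deadline of 2025-05-11; completed 2025-03-10, before the deadline.
Step 2 — 7 and 33 days from 2025-03-10 (when the written grievance is presented to the supervisor) are 2025-03-17 and 2025-04-12 respectively; done 2025-03-18, which is between those dates.
Step 3 — must wait 10 days from 2025-03-08 (when the grieved event occurs), so not before 2025-03-18; done 2025-03-20 — permitted.
Step 4 — counting 7 days from 2025-03-20 (when the grievance is advanced to the Director) gives a deadline of 2025-03-27; not done until 2025-03-31, 4 days after the deadline.
No need to go further; step 4 was not satisfied.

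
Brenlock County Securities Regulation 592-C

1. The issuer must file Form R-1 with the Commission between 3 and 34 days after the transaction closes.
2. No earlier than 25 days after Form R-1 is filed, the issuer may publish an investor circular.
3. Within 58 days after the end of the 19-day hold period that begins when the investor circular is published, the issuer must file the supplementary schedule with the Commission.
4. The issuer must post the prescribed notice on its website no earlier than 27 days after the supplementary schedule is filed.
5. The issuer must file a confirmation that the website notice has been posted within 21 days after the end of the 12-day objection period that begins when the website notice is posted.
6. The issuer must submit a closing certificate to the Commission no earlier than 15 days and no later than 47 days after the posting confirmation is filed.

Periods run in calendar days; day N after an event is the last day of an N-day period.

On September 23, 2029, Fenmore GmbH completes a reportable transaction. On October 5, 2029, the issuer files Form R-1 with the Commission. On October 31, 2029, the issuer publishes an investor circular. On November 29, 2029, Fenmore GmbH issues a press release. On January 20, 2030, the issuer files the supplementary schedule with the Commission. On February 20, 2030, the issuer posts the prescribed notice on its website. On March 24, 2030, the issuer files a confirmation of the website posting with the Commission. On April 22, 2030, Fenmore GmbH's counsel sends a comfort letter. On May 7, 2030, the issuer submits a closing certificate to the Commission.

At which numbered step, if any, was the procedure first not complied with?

Step 3

(1) the permitted window runs from September 23, 2029 + 3 = September 26, 2029 to September 23, 2029 + 34 = October 27, 2029; done October 5, 2029, which is between those dates.
(2) permitted from October 5, 2029 + 25 days = October 30, 2029 onward; done October 31, 2029 — permitted.
(3) due by November 19, 2029 + 58 days = January 16, 2030; not done until January 20, 2030, 4 days after the deadline.
Later steps need not be reached.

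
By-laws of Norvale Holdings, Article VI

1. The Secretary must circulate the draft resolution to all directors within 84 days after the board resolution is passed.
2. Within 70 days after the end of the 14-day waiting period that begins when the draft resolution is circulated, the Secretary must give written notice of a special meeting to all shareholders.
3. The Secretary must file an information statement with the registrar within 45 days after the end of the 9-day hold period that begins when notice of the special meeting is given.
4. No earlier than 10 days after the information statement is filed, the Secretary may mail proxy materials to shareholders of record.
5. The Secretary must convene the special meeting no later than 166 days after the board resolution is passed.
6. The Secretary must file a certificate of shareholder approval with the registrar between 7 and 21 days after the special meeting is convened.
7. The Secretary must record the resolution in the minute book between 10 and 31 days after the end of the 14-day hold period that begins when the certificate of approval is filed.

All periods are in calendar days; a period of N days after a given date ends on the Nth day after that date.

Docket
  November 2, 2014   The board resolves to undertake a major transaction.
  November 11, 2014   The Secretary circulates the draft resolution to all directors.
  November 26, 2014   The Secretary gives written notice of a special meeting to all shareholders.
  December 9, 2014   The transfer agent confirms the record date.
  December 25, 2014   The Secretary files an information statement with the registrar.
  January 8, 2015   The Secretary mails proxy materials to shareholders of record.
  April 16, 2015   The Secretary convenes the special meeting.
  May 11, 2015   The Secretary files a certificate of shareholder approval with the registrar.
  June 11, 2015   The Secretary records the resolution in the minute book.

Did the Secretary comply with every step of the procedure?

Step 1 — counting 84 days from November 2, 2014 (when the board resolution is passed) gives a deadline of January 25, 2015; November 11, 2014 is within that limit.
Step 2 — counting 70 days from November 25, 2014 (end of the 14-day waiting period, which began when the draft resolution is circulated on November 11, 2014) gives a deadline of February 3, 2015; completed November 26, 2014, before the deadline.
Step 3 — counting 45 days from December 5, 2014 (end of the 9-day hold period, which began when notice of the special meeting is given on November 26, 2014) gives a deadline of January 19, 2015; December 25, 2014 is within that limit.
Step 4 — must wait 10 days from December 25, 2014 (when the information statement is filed), so not before January 4, 2015; January 8, 2015 is on or after that date.
Step 5 — counting 166 days from November 2, 2014 (when the board resolution is passed) gives a deadline of April 17, 2015; completed April 16, 2015, before the deadline.
Step 6 — 7 and 21 days from April 16, 2015 (when the special meeting is convened) are April 23, 2015 and May 7, 2015 respectively; May 11, 2015 is 4 days past the end of the window.

No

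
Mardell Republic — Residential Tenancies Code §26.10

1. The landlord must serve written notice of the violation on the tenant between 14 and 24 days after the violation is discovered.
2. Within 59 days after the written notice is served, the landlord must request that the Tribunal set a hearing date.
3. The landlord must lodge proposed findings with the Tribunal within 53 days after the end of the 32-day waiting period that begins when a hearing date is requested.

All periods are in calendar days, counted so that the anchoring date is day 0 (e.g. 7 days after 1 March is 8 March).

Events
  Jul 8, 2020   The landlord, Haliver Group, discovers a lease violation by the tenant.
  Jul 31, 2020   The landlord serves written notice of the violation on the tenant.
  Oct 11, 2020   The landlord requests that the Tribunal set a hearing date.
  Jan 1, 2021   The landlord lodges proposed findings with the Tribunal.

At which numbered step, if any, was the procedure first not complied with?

Step 2

Step 1: the window is 14–24 days after Jul 8, 2020 (when the violation is discovered), so Jul 22, 2020 through Aug 1, 2020; Jul 31, 2020 falls inside that range.
Step 2: 59 days after Jul 31, 2020 (when the written notice is served) is Sep 28, 2020; Oct 11, 2020 misses that deadline by 13 days.
The procedure was therefore not followed at step 2.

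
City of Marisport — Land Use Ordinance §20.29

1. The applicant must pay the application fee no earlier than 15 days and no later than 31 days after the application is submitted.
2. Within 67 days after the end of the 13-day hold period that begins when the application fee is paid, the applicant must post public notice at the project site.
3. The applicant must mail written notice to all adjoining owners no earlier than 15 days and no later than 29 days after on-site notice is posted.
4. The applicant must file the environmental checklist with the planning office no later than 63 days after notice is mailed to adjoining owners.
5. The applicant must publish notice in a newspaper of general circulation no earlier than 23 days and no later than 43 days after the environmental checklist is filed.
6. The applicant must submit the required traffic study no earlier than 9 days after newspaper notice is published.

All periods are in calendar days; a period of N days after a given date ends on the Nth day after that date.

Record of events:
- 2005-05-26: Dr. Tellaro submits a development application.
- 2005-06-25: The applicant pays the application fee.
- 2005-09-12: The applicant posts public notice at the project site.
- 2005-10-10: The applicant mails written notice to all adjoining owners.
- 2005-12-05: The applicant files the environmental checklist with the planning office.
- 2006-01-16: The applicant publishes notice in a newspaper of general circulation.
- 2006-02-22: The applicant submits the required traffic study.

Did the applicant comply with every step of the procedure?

Step 1 — 15 and 31 days from 2005-05-26 (when the application is submitted) are 2005-06-10 and 2005-06-26 respectively; done 2005-06-25 — within the window.
Step 2 — counting 67 days from 2005-07-08 (end of the 13-day hold period, which began when the application fee is paid on 2005-06-25) gives a deadline of 2005-09-13; completed 2005-09-12, before the deadline.
Step 3 — 15 and 29 days from 2005-09-12 (when on-site notice is posted) are 2005-09-27 and 2005-10-11 respectively; done 2005-10-10 — within the window.
Step 4 — counting 63 days from 2005-10-10 (when notice is mailed to adjoining owners) gives a deadline of 2005-12-12; 2005-12-05 is within that limit.
Step 5 — 23 and 43 days from 2005-12-05 (when the environmental checklist is filed) are 2005-12-28 and 2006-01-17 respectively; done 2006-01-16, which is between those dates.
Step 6 — must wait 9 days from 2006-01-16 (when newspaper notice is published), so not before 2006-01-25; 2006-02-22 is on or after that date.

Yes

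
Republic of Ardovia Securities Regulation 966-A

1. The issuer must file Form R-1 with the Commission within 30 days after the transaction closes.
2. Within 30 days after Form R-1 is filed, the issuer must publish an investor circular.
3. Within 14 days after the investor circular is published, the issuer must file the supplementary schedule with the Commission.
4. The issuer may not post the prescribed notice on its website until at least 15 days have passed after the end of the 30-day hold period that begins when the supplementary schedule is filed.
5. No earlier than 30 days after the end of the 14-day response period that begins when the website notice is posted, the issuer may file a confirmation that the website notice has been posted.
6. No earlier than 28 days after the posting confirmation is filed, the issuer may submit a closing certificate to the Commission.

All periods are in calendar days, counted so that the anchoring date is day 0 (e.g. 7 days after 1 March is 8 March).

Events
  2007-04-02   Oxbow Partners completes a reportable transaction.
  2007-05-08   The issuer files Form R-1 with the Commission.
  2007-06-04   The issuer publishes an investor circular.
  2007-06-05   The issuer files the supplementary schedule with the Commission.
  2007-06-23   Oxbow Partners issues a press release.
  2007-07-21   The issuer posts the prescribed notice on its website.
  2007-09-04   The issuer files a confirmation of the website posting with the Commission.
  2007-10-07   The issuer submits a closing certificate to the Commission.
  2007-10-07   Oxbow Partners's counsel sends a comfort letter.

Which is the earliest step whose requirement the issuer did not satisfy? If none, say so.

Step 1

(1) due by 2007-04-02 + 30 days = 2007-05-02; not done until 2007-05-08, 6 days after the deadline.
Later steps need not be reached.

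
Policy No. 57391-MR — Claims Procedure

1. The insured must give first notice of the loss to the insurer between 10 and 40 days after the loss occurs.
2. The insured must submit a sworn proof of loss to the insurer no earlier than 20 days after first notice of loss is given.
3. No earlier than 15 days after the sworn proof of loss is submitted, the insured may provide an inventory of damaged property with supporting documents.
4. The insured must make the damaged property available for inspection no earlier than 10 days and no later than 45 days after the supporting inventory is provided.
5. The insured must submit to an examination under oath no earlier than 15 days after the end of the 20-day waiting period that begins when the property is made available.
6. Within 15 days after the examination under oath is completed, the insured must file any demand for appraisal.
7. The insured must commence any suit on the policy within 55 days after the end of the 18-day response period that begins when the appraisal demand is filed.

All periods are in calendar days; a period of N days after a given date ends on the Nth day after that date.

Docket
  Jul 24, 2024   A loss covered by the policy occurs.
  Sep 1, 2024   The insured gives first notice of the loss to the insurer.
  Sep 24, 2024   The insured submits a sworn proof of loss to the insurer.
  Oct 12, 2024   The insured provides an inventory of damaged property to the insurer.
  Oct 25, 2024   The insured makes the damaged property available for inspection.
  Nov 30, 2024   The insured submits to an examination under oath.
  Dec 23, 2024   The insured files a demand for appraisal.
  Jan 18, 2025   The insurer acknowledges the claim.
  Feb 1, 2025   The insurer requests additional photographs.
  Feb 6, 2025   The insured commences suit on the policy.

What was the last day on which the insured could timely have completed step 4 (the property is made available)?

Step 4 runs from Oct 12, 2024, when the supporting inventory is provided. The window is 10–45 days after Oct 12, 2024; it closes on Nov 26, 2024.

Nov 26, 2024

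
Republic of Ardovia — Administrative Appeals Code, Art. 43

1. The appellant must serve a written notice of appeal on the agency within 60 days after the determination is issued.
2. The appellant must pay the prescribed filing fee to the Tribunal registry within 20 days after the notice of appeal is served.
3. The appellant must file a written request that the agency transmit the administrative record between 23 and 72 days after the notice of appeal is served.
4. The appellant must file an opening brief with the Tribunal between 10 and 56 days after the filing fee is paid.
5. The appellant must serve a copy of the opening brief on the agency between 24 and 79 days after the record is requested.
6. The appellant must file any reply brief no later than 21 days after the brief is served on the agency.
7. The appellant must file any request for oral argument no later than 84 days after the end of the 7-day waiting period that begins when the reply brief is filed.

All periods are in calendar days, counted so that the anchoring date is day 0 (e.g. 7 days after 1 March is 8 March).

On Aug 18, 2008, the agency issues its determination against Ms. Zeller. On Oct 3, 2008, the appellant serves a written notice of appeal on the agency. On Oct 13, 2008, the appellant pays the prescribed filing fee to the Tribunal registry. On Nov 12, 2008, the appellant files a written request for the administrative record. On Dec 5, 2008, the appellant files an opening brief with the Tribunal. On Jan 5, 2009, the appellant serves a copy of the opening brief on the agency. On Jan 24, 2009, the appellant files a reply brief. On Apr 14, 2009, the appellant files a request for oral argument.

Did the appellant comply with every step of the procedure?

(1) due by Aug 18, 2008 + 60 days = Oct 17, 2008; completed Oct 3, 2008, before the deadline.
(2) due by Oct 3, 2008 + 20 days = Oct 23, 2008; Oct 13, 2008 is within that limit.
(3) the permitted window runs from Oct 3, 2008 + 23 = Oct 26, 2008 to Oct 3, 2008 + 72 = Dec 14, 2008; done Nov 12, 2008 — within the window.
(4) the permitted window runs from Oct 13, 2008 + 10 = Oct 23, 2008 to Oct 13, 2008 + 56 = Dec 8, 2008; done Dec 5, 2008 — within the window.
(5) the permitted window runs from Nov 12, 2008 + 24 = Dec 6, 2008 to Nov 12, 2008 + 79 = Jan 30, 2009; Jan 5, 2009 falls inside that range.
(6) due by Jan 5, 2009 + 21 days = Jan 26, 2009; completed Jan 24, 2009, before the deadline.
(7) due by Jan 31, 2009 + 84 days = Apr 25, 2009; done Apr 14, 2009 — timely.

Yes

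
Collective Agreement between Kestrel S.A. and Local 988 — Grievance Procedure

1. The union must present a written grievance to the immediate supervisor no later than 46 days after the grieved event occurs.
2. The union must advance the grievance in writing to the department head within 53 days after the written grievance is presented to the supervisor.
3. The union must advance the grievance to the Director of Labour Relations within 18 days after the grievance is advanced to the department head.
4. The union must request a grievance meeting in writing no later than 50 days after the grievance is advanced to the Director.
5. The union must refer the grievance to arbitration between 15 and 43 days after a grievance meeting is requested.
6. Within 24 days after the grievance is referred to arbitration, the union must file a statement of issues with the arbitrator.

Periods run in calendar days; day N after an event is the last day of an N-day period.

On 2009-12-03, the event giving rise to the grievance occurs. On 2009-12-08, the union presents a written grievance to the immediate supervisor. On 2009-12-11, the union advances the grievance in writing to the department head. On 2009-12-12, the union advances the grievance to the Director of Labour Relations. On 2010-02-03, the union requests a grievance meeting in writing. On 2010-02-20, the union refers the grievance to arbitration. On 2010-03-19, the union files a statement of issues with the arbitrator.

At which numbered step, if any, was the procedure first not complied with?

Step 4

Step 1 — counting 46 days from 2009-12-03 (when the grieved event occurs) gives a deadline of 2010-01-18; 2009-12-08 is within that limit.
Step 2 — counting 53 days from 2009-12-08 (when the written grievance is presented to the supervisor) gives a deadline of 2010-01-30; 2009-12-11 is within that limit.
Step 3 — counting 18 days from 2009-12-11 (when the grievance is advanced to the department head) gives a deadline of 2009-12-29; 2009-12-12 is within that limit.
Step 4 — counting 50 days from 2009-12-12 (when the grievance is advanced to the Director) gives a deadline of 2010-01-31; 2010-02-03 misses that deadline by 3 days.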